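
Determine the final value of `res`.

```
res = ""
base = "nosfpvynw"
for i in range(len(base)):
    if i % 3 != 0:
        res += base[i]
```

'ospvnw'

i=0: skip
i=1: add 'o' → 'o'
i=2: add 's' → 'os'
i=3: skip
i=4: add 'p' → 'osp'
i=5: add 'v' → 'ospv'
i=6: skip
i=7: add 'n' → 'ospvn'
i=8: add 'w' → 'ospvnw'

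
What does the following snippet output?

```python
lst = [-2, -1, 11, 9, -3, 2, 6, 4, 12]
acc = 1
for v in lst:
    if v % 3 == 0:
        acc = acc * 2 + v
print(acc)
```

v=-2: not %3==0
v=-1: not %3==0
v=11: not %3==0
v=9: %3==0, acc = 1*2+9 = 11
v=-3: %3==0, acc = 11*2+(-3) = 19
v=2: not %3==0
v=6: %3==0, acc = 19*2+6 = 44
v=4: not %3==0
v=12: %3==0, acc = 44*2+12 = 100

100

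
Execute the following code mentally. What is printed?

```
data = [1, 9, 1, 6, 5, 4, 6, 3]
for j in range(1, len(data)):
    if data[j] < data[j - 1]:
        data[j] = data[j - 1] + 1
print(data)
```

j=1: 9>=1, unchanged → [1, 9, 1, 6, 5, 4, 6, 3]
j=2: 1<9, data[2] = 9+1 = 10 → [1, 9, 10, 6, 5, 4, 6, 3]
j=3: 6<10, data[3] = 10+1 = 11 → [1, 9, 10, 11, 5, 4, 6, 3]
j=4: 5<11, data[4] = 11+1 = 12 → [1, 9, 10, 11, 12, 4, 6, 3]
j=5: 4<12, data[5] = 12+1 = 13 → [1, 9, 10, 11, 12, 13, 6, 3]
j=6: 6<13, data[6] = 13+1 = 14 → [1, 9, 10, 11, 12, 13, 14, 3]
j=7: 3<14, data[7] = 14+1 = 15 → [1, 9, 10, 11, 12, 13, 14, 15]

[1, 9, 10, 11, 12, 13, 14, 15]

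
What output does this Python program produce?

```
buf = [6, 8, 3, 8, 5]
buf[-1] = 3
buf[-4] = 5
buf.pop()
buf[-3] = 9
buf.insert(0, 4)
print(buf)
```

buf[-1] = 3 → [6, 8, 3, 8, 3]
buf[-4] = 5 → [6, 5, 3, 8, 3]
pop() removes 3 → [6, 5, 3, 8]
buf[-3] = 9 → [6, 9, 3, 8]
insert 4 at 0 → [4, 6, 9, 3, 8]

[4, 6, 9, 3, 8]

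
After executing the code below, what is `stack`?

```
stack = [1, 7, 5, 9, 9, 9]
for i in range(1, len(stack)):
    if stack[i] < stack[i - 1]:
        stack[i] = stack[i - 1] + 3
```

[1, 7, 10, 13, 16, 19]

i=1: 7>=1, unchanged → [1, 7, 5, 9, 9, 9]
i=2: 5<7, stack[2] = 7+3 = 10 → [1, 7, 10, 9, 9, 9]
i=3: 9<10, stack[3] = 10+3 = 13 → [1, 7, 10, 13, 9, 9]
i=4: 9<13, stack[4] = 13+3 = 16 → [1, 7, 10, 13, 16, 9]
i=5: 9<16, stack[5] = 16+3 = 19 → [1, 7, 10, 13, 16, 19]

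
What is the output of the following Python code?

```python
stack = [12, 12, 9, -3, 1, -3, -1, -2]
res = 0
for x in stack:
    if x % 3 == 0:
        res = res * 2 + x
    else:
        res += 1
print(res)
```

319

x=12: %3==0, res = 0*2+12 = 12
x=12: %3==0, res = 12*2+12 = 36
x=9: %3==0, res = 36*2+9 = 81
x=-3: %3==0, res = 81*2+(-3) = 159
x=1: not %3==0, res = 159+1 = 160
x=-3: %3==0, res = 160*2+(-3) = 317
x=-1: not %3==0, res = 317+1 = 318
x=-2: not %3==0, res = 318+1 = 319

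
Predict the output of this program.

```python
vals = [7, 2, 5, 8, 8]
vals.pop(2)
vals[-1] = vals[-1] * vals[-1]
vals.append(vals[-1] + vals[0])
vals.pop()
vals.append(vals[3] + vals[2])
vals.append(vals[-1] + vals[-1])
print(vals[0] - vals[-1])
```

pop(2) removes 5 → [7, 2, 8, 8]
vals[-1] = vals[-1]*vals[-1] = 8*8 = 64 → [7, 2, 8, 64]
append vals[-1]+vals[0] = 64+7 = 71 → [7, 2, 8, 64, 71]
pop() removes 71 → [7, 2, 8, 64]
append vals[3]+vals[2] = 64+8 = 72 → [7, 2, 8, 64, 72]
append vals[-1]+vals[-1] = 72+72 = 144 → [7, 2, 8, 64, 72, 144]
vals[0]-vals[-1] = 7-144 = -137

-137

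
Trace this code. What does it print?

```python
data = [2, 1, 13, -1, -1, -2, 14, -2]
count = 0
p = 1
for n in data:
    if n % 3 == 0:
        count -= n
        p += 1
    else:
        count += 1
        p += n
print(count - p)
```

-17

n=2: not %3==0, count = 0+1 = 1; p=3
n=1: not %3==0, count = 1+1 = 2; p=4
n=13: not %3==0, count = 2+1 = 3; p=17
n=-1: not %3==0, count = 3+1 = 4; p=16
n=-1: not %3==0, count = 4+1 = 5; p=15
n=-2: not %3==0, count = 5+1 = 6; p=13
n=14: not %3==0, count = 6+1 = 7; p=27
n=-2: not %3==0, count = 7+1 = 8; p=25
count-p = 8-25 = -17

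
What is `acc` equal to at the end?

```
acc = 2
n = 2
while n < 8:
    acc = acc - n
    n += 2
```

n=2: acc = 2-2 = 0
n=4: acc = 0-4 = -4
n=6: acc = (-4)-6 = -10

-10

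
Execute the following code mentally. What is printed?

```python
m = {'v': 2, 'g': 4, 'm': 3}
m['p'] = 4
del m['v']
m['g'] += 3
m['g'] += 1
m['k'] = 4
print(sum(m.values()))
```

m['p'] = 4 → {'v': 2, 'g': 4, 'm': 3, 'p': 4}
del 'v' → {'g': 4, 'm': 3, 'p': 4}
m['g'] = 4+3 = 7 → {'g': 7, 'm': 3, 'p': 4}
m['g'] = 7+1 = 8 → {'g': 8, 'm': 3, 'p': 4}
m['k'] = 4 → {'g': 8, 'm': 3, 'p': 4, 'k': 4}
sum of values = 19

19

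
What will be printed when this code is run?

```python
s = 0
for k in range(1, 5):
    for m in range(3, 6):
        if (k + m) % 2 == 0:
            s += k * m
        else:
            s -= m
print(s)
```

32

k=1,m=3: even sum, s = 0+3 = 3
k=1,m=4: odd sum, s = 3-4 = -1
k=1,m=5: even sum, s = (-1)+5 = 4
k=2,m=3: odd sum, s = 4-3 = 1
k=2,m=4: even sum, s = 1+8 = 9
k=2,m=5: odd sum, s = 9-5 = 4
k=3,m=3: even sum, s = 4+9 = 13
k=3,m=4: odd sum, s = 13-4 = 9
k=3,m=5: even sum, s = 9+15 = 24
k=4,m=3: odd sum, s = 24-3 = 21
k=4,m=4: even sum, s = 21+16 = 37
k=4,m=5: odd sum, s = 37-5 = 32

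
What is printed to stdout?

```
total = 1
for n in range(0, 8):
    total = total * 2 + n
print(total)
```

n=0: total = 1*2+0 = 2
n=1: total = 2*2+1 = 5
n=2: total = 5*2+2 = 12
n=3: total = 12*2+3 = 27
n=4: total = 27*2+4 = 58
n=5: total = 58*2+5 = 121
n=6: total = 121*2+6 = 248
n=7: total = 248*2+7 = 503

503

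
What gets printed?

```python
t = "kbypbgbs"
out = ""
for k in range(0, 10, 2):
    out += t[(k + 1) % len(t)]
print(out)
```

bpgsb

k=0: add t[1]='b' → 'b'
k=2: add t[3]='p' → 'bp'
k=4: add t[5]='g' → 'bpg'
k=6: add t[7]='s' → 'bpgs'
k=8: add t[1]='b' → 'bpgsb'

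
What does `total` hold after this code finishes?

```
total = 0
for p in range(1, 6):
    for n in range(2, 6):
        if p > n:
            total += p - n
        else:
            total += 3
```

p=1,n=2: not 1>2, total = 0+3 = 3
p=1,n=3: not 1>3, total = 3+3 = 6
p=1,n=4: not 1>4, total = 6+3 = 9
p=1,n=5: not 1>5, total = 9+3 = 12
p=2,n=2: not 2>2, total = 12+3 = 15
p=2,n=3: not 2>3, total = 15+3 = 18
p=2,n=4: not 2>4, total = 18+3 = 21
p=2,n=5: not 2>5, total = 21+3 = 24
p=3,n=2: 3>2, total = 24+1 = 25
p=3,n=3: not 3>3, total = 25+3 = 28
p=3,n=4: not 3>4, total = 28+3 = 31
p=3,n=5: not 3>5, total = 31+3 = 34
p=4,n=2: 4>2, total = 34+2 = 36
p=4,n=3: 4>3, total = 36+1 = 37
p=4,n=4: not 4>4, total = 37+3 = 40
p=4,n=5: not 4>5, total = 40+3 = 43
p=5,n=2: 5>2, total = 43+3 = 46
p=5,n=3: 5>3, total = 46+2 = 48
p=5,n=4: 5>4, total = 48+1 = 49
p=5,n=5: not 5>5, total = 49+3 = 52

52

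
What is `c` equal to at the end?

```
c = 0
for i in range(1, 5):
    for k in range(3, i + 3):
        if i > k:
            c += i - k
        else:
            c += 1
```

10

i=1,k=3: not 1>3, c = 0+1 = 1
i=2,k=3: not 2>3, c = 1+1 = 2
i=2,k=4: not 2>4, c = 2+1 = 3
i=3,k=3: not 3>3, c = 3+1 = 4
i=3,k=4: not 3>4, c = 4+1 = 5
i=3,k=5: not 3>5, c = 5+1 = 6
i=4,k=3: 4>3, c = 6+1 = 7
i=4,k=4: not 4>4, c = 7+1 = 8
i=4,k=5: not 4>5, c = 8+1 = 9
i=4,k=6: not 4>6, c = 9+1 = 10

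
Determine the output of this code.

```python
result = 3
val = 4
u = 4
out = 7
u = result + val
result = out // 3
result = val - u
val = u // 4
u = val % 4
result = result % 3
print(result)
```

0

u = 3+4 = 7
result = 7//3 = 2
result = 4-7 = -3
val = 7//4 = 1
u = 1%4 = 1
result = (-3)%3 = 0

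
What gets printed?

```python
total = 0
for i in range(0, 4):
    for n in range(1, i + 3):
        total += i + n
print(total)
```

i=0,n=1: total = 0+1 = 1
i=0,n=2: total = 1+2 = 3
i=1,n=1: total = 3+2 = 5
i=1,n=2: total = 5+3 = 8
i=1,n=3: total = 8+4 = 12
i=2,n=1: total = 12+3 = 15
i=2,n=2: total = 15+4 = 19
i=2,n=3: total = 19+5 = 24
i=2,n=4: total = 24+6 = 30
i=3,n=1: total = 30+4 = 34
i=3,n=2: total = 34+5 = 39
i=3,n=3: total = 39+6 = 45
i=3,n=4: total = 45+7 = 52
i=3,n=5: total = 52+8 = 60

60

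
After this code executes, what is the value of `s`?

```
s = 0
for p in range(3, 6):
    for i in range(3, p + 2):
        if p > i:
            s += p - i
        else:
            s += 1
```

p=3,i=3: not 3>3, s = 0+1 = 1
p=3,i=4: not 3>4, s = 1+1 = 2
p=4,i=3: 4>3, s = 2+1 = 3
p=4,i=4: not 4>4, s = 3+1 = 4
p=4,i=5: not 4>5, s = 4+1 = 5
p=5,i=3: 5>3, s = 5+2 = 7
p=5,i=4: 5>4, s = 7+1 = 8
p=5,i=5: not 5>5, s = 8+1 = 9
p=5,i=6: not 5>6, s = 9+1 = 10

10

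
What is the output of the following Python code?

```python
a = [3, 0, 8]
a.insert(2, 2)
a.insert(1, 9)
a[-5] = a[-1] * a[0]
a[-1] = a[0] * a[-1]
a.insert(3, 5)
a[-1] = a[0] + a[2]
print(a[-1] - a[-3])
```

insert 2 at 2 → [3, 0, 2, 8]
insert 9 at 1 → [3, 9, 0, 2, 8]
a[-5] = a[-1]*a[0] = 8*3 = 24 → [24, 9, 0, 2, 8]
a[-1] = a[0]*a[-1] = 24*8 = 192 → [24, 9, 0, 2, 192]
insert 5 at 3 → [24, 9, 0, 5, 2, 192]
a[-1] = a[0]+a[2] = 24+0 = 24 → [24, 9, 0, 5, 2, 24]
a[-1]-a[-3] = 24-5 = 19

19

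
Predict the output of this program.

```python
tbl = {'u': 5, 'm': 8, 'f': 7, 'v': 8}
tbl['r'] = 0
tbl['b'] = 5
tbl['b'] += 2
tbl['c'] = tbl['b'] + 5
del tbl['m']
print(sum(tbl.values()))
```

tbl['r'] = 0 → {'u': 5, 'm': 8, 'f': 7, 'v': 8, 'r': 0}
tbl['b'] = 5 → {'u': 5, 'm': 8, 'f': 7, 'v': 8, 'r': 0, 'b': 5}
tbl['b'] = 5+2 = 7 → {'u': 5, 'm': 8, 'f': 7, 'v': 8, 'r': 0, 'b': 7}
tbl['c'] = tbl['b']+5 = 12 → {'u': 5, 'm': 8, 'f': 7, 'v': 8, 'r': 0, 'b': 7, 'c': 12}
del 'm' → {'u': 5, 'f': 7, 'v': 8, 'r': 0, 'b': 7, 'c': 12}
sum of values = 39

39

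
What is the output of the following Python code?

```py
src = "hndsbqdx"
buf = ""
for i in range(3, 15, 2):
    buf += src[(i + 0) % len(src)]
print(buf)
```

sqxnsq

i=3: add src[3]='s' → 's'
i=5: add src[5]='q' → 'sq'
i=7: add src[7]='x' → 'sqx'
i=9: add src[1]='n' → 'sqxn'
i=11: add src[3]='s' → 'sqxns'
i=13: add src[5]='q' → 'sqxnsq'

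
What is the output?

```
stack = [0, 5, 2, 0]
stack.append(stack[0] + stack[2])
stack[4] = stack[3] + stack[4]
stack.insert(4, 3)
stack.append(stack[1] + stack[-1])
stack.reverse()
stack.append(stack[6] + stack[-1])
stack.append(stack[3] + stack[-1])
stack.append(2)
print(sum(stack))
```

append stack[0]+stack[2] = 0+2 = 2 → [0, 5, 2, 0, 2]
stack[4] = stack[3]+stack[4] = 0+2 = 2 → [0, 5, 2, 0, 2]
insert 3 at 4 → [0, 5, 2, 0, 3, 2]
append stack[1]+stack[-1] = 5+2 = 7 → [0, 5, 2, 0, 3, 2, 7]
reverse → [7, 2, 3, 0, 2, 5, 0]
append stack[6]+stack[-1] = 0+0 = 0 → [7, 2, 3, 0, 2, 5, 0, 0]
append stack[3]+stack[-1] = 0+0 = 0 → [7, 2, 3, 0, 2, 5, 0, 0, 0]
append 2 → [7, 2, 3, 0, 2, 5, 0, 0, 0, 2]
sum = 21

21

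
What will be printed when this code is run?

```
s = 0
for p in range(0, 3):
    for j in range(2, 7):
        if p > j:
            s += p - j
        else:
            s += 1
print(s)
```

p=0,j=2: not 0>2, s = 0+1 = 1
p=0,j=3: not 0>3, s = 1+1 = 2
p=0,j=4: not 0>4, s = 2+1 = 3
p=0,j=5: not 0>5, s = 3+1 = 4
p=0,j=6: not 0>6, s = 4+1 = 5
p=1,j=2: not 1>2, s = 5+1 = 6
p=1,j=3: not 1>3, s = 6+1 = 7
p=1,j=4: not 1>4, s = 7+1 = 8
p=1,j=5: not 1>5, s = 8+1 = 9
p=1,j=6: not 1>6, s = 9+1 = 10
p=2,j=2: not 2>2, s = 10+1 = 11
p=2,j=3: not 2>3, s = 11+1 = 12
p=2,j=4: not 2>4, s = 12+1 = 13
p=2,j=5: not 2>5, s = 13+1 = 14
p=2,j=6: not 2>6, s = 14+1 = 15

15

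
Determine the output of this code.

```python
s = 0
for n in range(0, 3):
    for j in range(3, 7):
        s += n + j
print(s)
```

66

n=0,j=3: s = 0+3 = 3
n=0,j=4: s = 3+4 = 7
n=0,j=5: s = 7+5 = 12
n=0,j=6: s = 12+6 = 18
n=1,j=3: s = 18+4 = 22
n=1,j=4: s = 22+5 = 27
n=1,j=5: s = 27+6 = 33
n=1,j=6: s = 33+7 = 40
n=2,j=3: s = 40+5 = 45
n=2,j=4: s = 45+6 = 51
n=2,j=5: s = 51+7 = 58
n=2,j=6: s = 58+8 = 66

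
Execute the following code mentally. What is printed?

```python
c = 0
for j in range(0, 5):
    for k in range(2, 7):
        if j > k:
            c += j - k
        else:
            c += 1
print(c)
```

j=0,k=2: not 0>2, c = 0+1 = 1
j=0,k=3: not 0>3, c = 1+1 = 2
j=0,k=4: not 0>4, c = 2+1 = 3
j=0,k=5: not 0>5, c = 3+1 = 4
j=0,k=6: not 0>6, c = 4+1 = 5
j=1,k=2: not 1>2, c = 5+1 = 6
j=1,k=3: not 1>3, c = 6+1 = 7
j=1,k=4: not 1>4, c = 7+1 = 8
j=1,k=5: not 1>5, c = 8+1 = 9
j=1,k=6: not 1>6, c = 9+1 = 10
j=2,k=2: not 2>2, c = 10+1 = 11
j=2,k=3: not 2>3, c = 11+1 = 12
j=2,k=4: not 2>4, c = 12+1 = 13
j=2,k=5: not 2>5, c = 13+1 = 14
j=2,k=6: not 2>6, c = 14+1 = 15
j=3,k=2: 3>2, c = 15+1 = 16
j=3,k=3: not 3>3, c = 16+1 = 17
j=3,k=4: not 3>4, c = 17+1 = 18
j=3,k=5: not 3>5, c = 18+1 = 19
j=3,k=6: not 3>6, c = 19+1 = 20
j=4,k=2: 4>2, c = 20+2 = 22
j=4,k=3: 4>3, c = 22+1 = 23
j=4,k=4: not 4>4, c = 23+1 = 24
j=4,k=5: not 4>5, c = 24+1 = 25
j=4,k=6: not 4>6, c = 25+1 = 26

26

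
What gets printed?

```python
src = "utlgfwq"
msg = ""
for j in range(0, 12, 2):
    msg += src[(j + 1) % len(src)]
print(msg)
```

tgwulf

j=0: add src[1]='t' → 't'
j=2: add src[3]='g' → 'tg'
j=4: add src[5]='w' → 'tgw'
j=6: add src[0]='u' → 'tgwu'
j=8: add src[2]='l' → 'tgwul'
j=10: add src[4]='f' → 'tgwulf'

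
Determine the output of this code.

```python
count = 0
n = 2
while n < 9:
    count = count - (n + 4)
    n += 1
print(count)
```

-63

n=2: count = 0-6 = -6
n=3: count = (-6)-7 = -13
n=4: count = (-13)-8 = -21
n=5: count = (-21)-9 = -30
n=6: count = (-30)-10 = -40
n=7: count = (-40)-11 = -51
n=8: count = (-51)-12 = -63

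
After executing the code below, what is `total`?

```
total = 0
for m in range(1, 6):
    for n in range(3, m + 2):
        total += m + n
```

80

m=2,n=3: total = 0+5 = 5
m=3,n=3: total = 5+6 = 11
m=3,n=4: total = 11+7 = 18
m=4,n=3: total = 18+7 = 25
m=4,n=4: total = 25+8 = 33
m=4,n=5: total = 33+9 = 42
m=5,n=3: total = 42+8 = 50
m=5,n=4: total = 50+9 = 59
m=5,n=5: total = 59+10 = 69
m=5,n=6: total = 69+11 = 80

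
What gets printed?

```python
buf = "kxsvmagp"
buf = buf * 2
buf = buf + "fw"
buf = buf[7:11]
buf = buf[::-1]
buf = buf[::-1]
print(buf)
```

repeat ×2 → 'kxsvmagpkxsvmagp'
+ 'fw' → 'kxsvmagpkxsvmagpfw'
slice [7:11] → 'pkxs'
reverse → 'sxkp'
reverse → 'pkxs'

pkxs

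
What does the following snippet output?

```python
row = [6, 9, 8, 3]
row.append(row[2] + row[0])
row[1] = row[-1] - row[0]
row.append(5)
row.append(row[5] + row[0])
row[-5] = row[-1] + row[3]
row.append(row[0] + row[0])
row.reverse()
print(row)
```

append row[2]+row[0] = 8+6 = 14 → [6, 9, 8, 3, 14]
row[1] = row[-1]-row[0] = 14-6 = 8 → [6, 8, 8, 3, 14]
append 5 → [6, 8, 8, 3, 14, 5]
append row[5]+row[0] = 5+6 = 11 → [6, 8, 8, 3, 14, 5, 11]
row[-5] = row[-1]+row[3] = 11+3 = 14 → [6, 8, 14, 3, 14, 5, 11]
append row[0]+row[0] = 6+6 = 12 → [6, 8, 14, 3, 14, 5, 11, 12]
reverse → [12, 11, 5, 14, 3, 14, 8, 6]

[12, 11, 5, 14, 3, 14, 8, 6]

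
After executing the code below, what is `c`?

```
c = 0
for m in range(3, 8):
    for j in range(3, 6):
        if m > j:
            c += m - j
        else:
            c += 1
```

m=3,j=3: not 3>3, c = 0+1 = 1
m=3,j=4: not 3>4, c = 1+1 = 2
m=3,j=5: not 3>5, c = 2+1 = 3
m=4,j=3: 4>3, c = 3+1 = 4
m=4,j=4: not 4>4, c = 4+1 = 5
m=4,j=5: not 4>5, c = 5+1 = 6
m=5,j=3: 5>3, c = 6+2 = 8
m=5,j=4: 5>4, c = 8+1 = 9
m=5,j=5: not 5>5, c = 9+1 = 10
m=6,j=3: 6>3, c = 10+3 = 13
m=6,j=4: 6>4, c = 13+2 = 15
m=6,j=5: 6>5, c = 15+1 = 16
m=7,j=3: 7>3, c = 16+4 = 20
m=7,j=4: 7>4, c = 20+3 = 23
m=7,j=5: 7>5, c = 23+2 = 25

25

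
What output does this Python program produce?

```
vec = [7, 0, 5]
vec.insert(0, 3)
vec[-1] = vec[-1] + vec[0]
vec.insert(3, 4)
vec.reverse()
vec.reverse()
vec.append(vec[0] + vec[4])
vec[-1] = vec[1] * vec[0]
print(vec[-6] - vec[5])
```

-18

insert 3 at 0 → [3, 7, 0, 5]
vec[-1] = vec[-1]+vec[0] = 5+3 = 8 → [3, 7, 0, 8]
insert 4 at 3 → [3, 7, 0, 4, 8]
reverse → [8, 4, 0, 7, 3]
reverse → [3, 7, 0, 4, 8]
append vec[0]+vec[4] = 3+8 = 11 → [3, 7, 0, 4, 8, 11]
vec[-1] = vec[1]*vec[0] = 7*3 = 21 → [3, 7, 0, 4, 8, 21]
vec[-6]-vec[5] = 3-21 = -18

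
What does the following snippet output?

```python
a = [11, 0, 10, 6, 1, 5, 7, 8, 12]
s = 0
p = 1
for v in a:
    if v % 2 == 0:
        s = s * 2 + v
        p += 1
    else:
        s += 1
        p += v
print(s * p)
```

5280

v=11: not even, s = 0+1 = 1; p=12
v=0: even, s = 1*2+0 = 2; p=13
v=10: even, s = 2*2+10 = 14; p=14
v=6: even, s = 14*2+6 = 34; p=15
v=1: not even, s = 34+1 = 35; p=16
v=5: not even, s = 35+1 = 36; p=21
v=7: not even, s = 36+1 = 37; p=28
v=8: even, s = 37*2+8 = 82; p=29
v=12: even, s = 82*2+12 = 176; p=30
s*p = 176*30 = 5280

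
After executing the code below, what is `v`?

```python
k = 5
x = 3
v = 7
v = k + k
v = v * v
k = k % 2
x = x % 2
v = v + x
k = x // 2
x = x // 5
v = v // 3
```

v = 5+5 = 10
v = 10*10 = 100
k = 5%2 = 1
x = 3%2 = 1
v = 100+1 = 101
k = 1//2 = 0
x = 1//5 = 0
v = 101//3 = 33

33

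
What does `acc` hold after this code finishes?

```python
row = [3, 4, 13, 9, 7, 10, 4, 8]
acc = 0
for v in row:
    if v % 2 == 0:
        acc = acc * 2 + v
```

88

v=3: not even
v=4: even, acc = 0*2+4 = 4
v=13: not even
v=9: not even
v=7: not even
v=10: even, acc = 4*2+10 = 18
v=4: even, acc = 18*2+4 = 40
v=8: even, acc = 40*2+8 = 88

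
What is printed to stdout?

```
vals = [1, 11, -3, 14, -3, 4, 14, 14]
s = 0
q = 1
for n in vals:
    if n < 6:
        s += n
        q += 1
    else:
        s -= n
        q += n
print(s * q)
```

-3132

n=1: <6, s = 0+1 = 1; q=2
n=11: not <6, s = 1-11 = -10; q=13
n=-3: <6, s = (-10)+(-3) = -13; q=14
n=14: not <6, s = (-13)-14 = -27; q=28
n=-3: <6, s = (-27)+(-3) = -30; q=29
n=4: <6, s = (-30)+4 = -26; q=30
n=14: not <6, s = (-26)-14 = -40; q=44
n=14: not <6, s = (-40)-14 = -54; q=58
s*q = (-54)*58 = -3132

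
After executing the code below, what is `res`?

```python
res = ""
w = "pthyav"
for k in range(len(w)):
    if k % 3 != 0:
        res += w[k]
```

k=0: skip
k=1: add 't' → 't'
k=2: add 'h' → 'th'
k=3: skip
k=4: add 'a' → 'tha'
k=5: add 'v' → 'thav'

'thav'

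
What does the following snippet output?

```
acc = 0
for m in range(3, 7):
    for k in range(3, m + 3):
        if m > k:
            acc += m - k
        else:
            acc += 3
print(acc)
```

46

m=3,k=3: not 3>3, acc = 0+3 = 3
m=3,k=4: not 3>4, acc = 3+3 = 6
m=3,k=5: not 3>5, acc = 6+3 = 9
m=4,k=3: 4>3, acc = 9+1 = 10
m=4,k=4: not 4>4, acc = 10+3 = 13
m=4,k=5: not 4>5, acc = 13+3 = 16
m=4,k=6: not 4>6, acc = 16+3 = 19
m=5,k=3: 5>3, acc = 19+2 = 21
m=5,k=4: 5>4, acc = 21+1 = 22
m=5,k=5: not 5>5, acc = 22+3 = 25
m=5,k=6: not 5>6, acc = 25+3 = 28
m=5,k=7: not 5>7, acc = 28+3 = 31
m=6,k=3: 6>3, acc = 31+3 = 34
m=6,k=4: 6>4, acc = 34+2 = 36
m=6,k=5: 6>5, acc = 36+1 = 37
m=6,k=6: not 6>6, acc = 37+3 = 40
m=6,k=7: not 6>7, acc = 40+3 = 43
m=6,k=8: not 6>8, acc = 43+3 = 46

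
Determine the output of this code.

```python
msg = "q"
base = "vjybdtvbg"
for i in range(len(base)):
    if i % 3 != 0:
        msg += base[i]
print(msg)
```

i=0: skip
i=1: add 'j' → 'qj'
i=2: add 'y' → 'qjy'
i=3: skip
i=4: add 'd' → 'qjyd'
i=5: add 't' → 'qjydt'
i=6: skip
i=7: add 'b' → 'qjydtb'
i=8: add 'g' → 'qjydtbg'

qjydtbg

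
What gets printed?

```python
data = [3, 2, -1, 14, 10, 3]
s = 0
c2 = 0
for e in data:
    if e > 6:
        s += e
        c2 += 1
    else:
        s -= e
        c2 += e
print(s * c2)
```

e=3: not >6, s = 0-3 = -3; c2=3
e=2: not >6, s = (-3)-2 = -5; c2=5
e=-1: not >6, s = (-5)-(-1) = -4; c2=4
e=14: >6, s = (-4)+14 = 10; c2=5
e=10: >6, s = 10+10 = 20; c2=6
e=3: not >6, s = 20-3 = 17; c2=9
s*c2 = 17*9 = 153

153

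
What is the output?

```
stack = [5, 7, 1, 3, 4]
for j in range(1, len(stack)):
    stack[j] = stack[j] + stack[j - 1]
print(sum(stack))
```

j=1: stack[1] = 7+5 = 12 → [5, 12, 1, 3, 4]
j=2: stack[2] = 1+12 = 13 → [5, 12, 13, 3, 4]
j=3: stack[3] = 3+13 = 16 → [5, 12, 13, 16, 4]
j=4: stack[4] = 4+16 = 20 → [5, 12, 13, 16, 20]
sum = 66

66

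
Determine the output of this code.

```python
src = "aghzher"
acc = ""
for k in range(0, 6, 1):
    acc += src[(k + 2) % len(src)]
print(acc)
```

k=0: add src[2]='h' → 'h'
k=1: add src[3]='z' → 'hz'
k=2: add src[4]='h' → 'hzh'
k=3: add src[5]='e' → 'hzhe'
k=4: add src[6]='r' → 'hzher'
k=5: add src[0]='a' → 'hzhera'

hzhera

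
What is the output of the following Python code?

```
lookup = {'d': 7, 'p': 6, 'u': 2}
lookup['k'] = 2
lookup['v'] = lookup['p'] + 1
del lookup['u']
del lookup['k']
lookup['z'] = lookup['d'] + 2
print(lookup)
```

lookup['k'] = 2 → {'d': 7, 'p': 6, 'u': 2, 'k': 2}
lookup['v'] = lookup['p']+1 = 7 → {'d': 7, 'p': 6, 'u': 2, 'k': 2, 'v': 7}
del 'u' → {'d': 7, 'p': 6, 'k': 2, 'v': 7}
del 'k' → {'d': 7, 'p': 6, 'v': 7}
lookup['z'] = lookup['d']+2 = 9 → {'d': 7, 'p': 6, 'v': 7, 'z': 9}

{'d': 7, 'p': 6, 'v': 7, 'z': 9}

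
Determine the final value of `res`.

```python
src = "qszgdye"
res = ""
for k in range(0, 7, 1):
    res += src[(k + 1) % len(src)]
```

'szgdyeq'

k=0: add src[1]='s' → 's'
k=1: add src[2]='z' → 'sz'
k=2: add src[3]='g' → 'szg'
k=3: add src[4]='d' → 'szgd'
k=4: add src[5]='y' → 'szgdy'
k=5: add src[6]='e' → 'szgdye'
k=6: add src[0]='q' → 'szgdyeq'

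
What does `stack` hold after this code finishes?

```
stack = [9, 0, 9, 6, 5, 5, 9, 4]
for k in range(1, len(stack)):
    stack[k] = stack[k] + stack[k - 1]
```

[9, 9, 18, 24, 29, 34, 43, 47]

k=1: stack[1] = 0+9 = 9 → [9, 9, 9, 6, 5, 5, 9, 4]
k=2: stack[2] = 9+9 = 18 → [9, 9, 18, 6, 5, 5, 9, 4]
k=3: stack[3] = 6+18 = 24 → [9, 9, 18, 24, 5, 5, 9, 4]
k=4: stack[4] = 5+24 = 29 → [9, 9, 18, 24, 29, 5, 9, 4]
k=5: stack[5] = 5+29 = 34 → [9, 9, 18, 24, 29, 34, 9, 4]
k=6: stack[6] = 9+34 = 43 → [9, 9, 18, 24, 29, 34, 43, 4]
k=7: stack[7] = 4+43 = 47 → [9, 9, 18, 24, 29, 34, 43, 47]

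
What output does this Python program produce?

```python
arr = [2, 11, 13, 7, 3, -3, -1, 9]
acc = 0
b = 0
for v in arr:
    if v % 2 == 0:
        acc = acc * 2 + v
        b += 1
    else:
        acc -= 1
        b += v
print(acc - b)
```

-45

v=2: even, acc = 0*2+2 = 2; b=1
v=11: not even, acc = 2-1 = 1; b=12
v=13: not even, acc = 1-1 = 0; b=25
v=7: not even, acc = 0-1 = -1; b=32
v=3: not even, acc = (-1)-1 = -2; b=35
v=-3: not even, acc = (-2)-1 = -3; b=32
v=-1: not even, acc = (-3)-1 = -4; b=31
v=9: not even, acc = (-4)-1 = -5; b=40
acc-b = (-5)-40 = -45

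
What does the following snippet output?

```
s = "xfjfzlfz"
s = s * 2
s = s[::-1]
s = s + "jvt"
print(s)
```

zflzfjfxzflzfjfxjvt

repeat ×2 → 'xfjfzlfzxfjfzlfz'
reverse → 'zflzfjfxzflzfjfx'
+ 'jvt' → 'zflzfjfxzflzfjfxjvt'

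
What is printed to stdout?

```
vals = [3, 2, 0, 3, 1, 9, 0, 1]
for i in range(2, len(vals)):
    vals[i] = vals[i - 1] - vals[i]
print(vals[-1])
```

i=2: vals[2] = 2-0 = 2 → [3, 2, 2, 3, 1, 9, 0, 1]
i=3: vals[3] = 2-3 = -1 → [3, 2, 2, -1, 1, 9, 0, 1]
i=4: vals[4] = (-1)-1 = -2 → [3, 2, 2, -1, -2, 9, 0, 1]
i=5: vals[5] = (-2)-9 = -11 → [3, 2, 2, -1, -2, -11, 0, 1]
i=6: vals[6] = (-11)-0 = -11 → [3, 2, 2, -1, -2, -11, -11, 1]
i=7: vals[7] = (-11)-1 = -12 → [3, 2, 2, -1, -2, -11, -11, -12]

-12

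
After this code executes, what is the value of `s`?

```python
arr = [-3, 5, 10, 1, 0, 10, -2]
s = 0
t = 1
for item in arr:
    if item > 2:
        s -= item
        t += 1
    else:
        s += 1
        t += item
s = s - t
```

item=-3: not >2, s = 0+1 = 1; t=-2
item=5: >2, s = 1-5 = -4; t=-1
item=10: >2, s = (-4)-10 = -14; t=0
item=1: not >2, s = (-14)+1 = -13; t=1
item=0: not >2, s = (-13)+1 = -12; t=1
item=10: >2, s = (-12)-10 = -22; t=2
item=-2: not >2, s = (-22)+1 = -21; t=0
s-t = (-21)-0 = -21

-21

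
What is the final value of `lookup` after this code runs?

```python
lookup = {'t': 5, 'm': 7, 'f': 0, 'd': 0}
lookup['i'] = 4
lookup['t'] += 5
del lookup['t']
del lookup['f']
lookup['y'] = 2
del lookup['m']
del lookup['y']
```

{'d': 0, 'i': 4}

lookup['i'] = 4 → {'t': 5, 'm': 7, 'f': 0, 'd': 0, 'i': 4}
lookup['t'] = 5+5 = 10 → {'t': 10, 'm': 7, 'f': 0, 'd': 0, 'i': 4}
del 't' → {'m': 7, 'f': 0, 'd': 0, 'i': 4}
del 'f' → {'m': 7, 'd': 0, 'i': 4}
lookup['y'] = 2 → {'m': 7, 'd': 0, 'i': 4, 'y': 2}
del 'm' → {'d': 0, 'i': 4, 'y': 2}
del 'y' → {'d': 0, 'i': 4}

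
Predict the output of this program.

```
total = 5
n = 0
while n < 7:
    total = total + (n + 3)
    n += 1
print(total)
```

47

n=0: total = 5+3 = 8
n=1: total = 8+4 = 12
n=2: total = 12+5 = 17
n=3: total = 17+6 = 23
n=4: total = 23+7 = 30
n=5: total = 30+8 = 38
n=6: total = 38+9 = 47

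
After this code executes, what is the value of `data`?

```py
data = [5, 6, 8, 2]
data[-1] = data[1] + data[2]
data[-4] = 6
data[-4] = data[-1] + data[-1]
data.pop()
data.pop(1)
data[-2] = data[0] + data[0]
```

[56, 8]

data[-1] = data[1]+data[2] = 6+8 = 14 → [5, 6, 8, 14]
data[-4] = 6 → [6, 6, 8, 14]
data[-4] = data[-1]+data[-1] = 14+14 = 28 → [28, 6, 8, 14]
pop() removes 14 → [28, 6, 8]
pop(1) removes 6 → [28, 8]
data[-2] = data[0]+data[0] = 28+28 = 56 → [56, 8]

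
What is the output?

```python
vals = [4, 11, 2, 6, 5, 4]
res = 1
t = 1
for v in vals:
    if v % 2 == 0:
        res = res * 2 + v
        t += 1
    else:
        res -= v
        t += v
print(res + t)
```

v=4: even, res = 1*2+4 = 6; t=2
v=11: not even, res = 6-11 = -5; t=13
v=2: even, res = (-5)*2+2 = -8; t=14
v=6: even, res = (-8)*2+6 = -10; t=15
v=5: not even, res = (-10)-5 = -15; t=20
v=4: even, res = (-15)*2+4 = -26; t=21
res+t = (-26)+21 = -5

-5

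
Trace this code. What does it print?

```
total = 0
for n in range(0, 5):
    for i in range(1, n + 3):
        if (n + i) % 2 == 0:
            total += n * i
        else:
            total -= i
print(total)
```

69

n=0,i=1: odd sum, total = 0-1 = -1
n=0,i=2: even sum, total = (-1)+0 = -1
n=1,i=1: even sum, total = (-1)+1 = 0
n=1,i=2: odd sum, total = 0-2 = -2
n=1,i=3: even sum, total = (-2)+3 = 1
n=2,i=1: odd sum, total = 1-1 = 0
n=2,i=2: even sum, total = 0+4 = 4
n=2,i=3: odd sum, total = 4-3 = 1
n=2,i=4: even sum, total = 1+8 = 9
n=3,i=1: even sum, total = 9+3 = 12
n=3,i=2: odd sum, total = 12-2 = 10
n=3,i=3: even sum, total = 10+9 = 19
n=3,i=4: odd sum, total = 19-4 = 15
n=3,i=5: even sum, total = 15+15 = 30
n=4,i=1: odd sum, total = 30-1 = 29
n=4,i=2: even sum, total = 29+8 = 37
n=4,i=3: odd sum, total = 37-3 = 34
n=4,i=4: even sum, total = 34+16 = 50
n=4,i=5: odd sum, total = 50-5 = 45
n=4,i=6: even sum, total = 45+24 = 69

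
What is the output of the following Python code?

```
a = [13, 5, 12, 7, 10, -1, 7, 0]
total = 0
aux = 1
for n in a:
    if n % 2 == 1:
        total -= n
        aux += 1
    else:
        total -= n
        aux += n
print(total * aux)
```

-1484

n=13: odd, total = 0-13 = -13; aux=2
n=5: odd, total = (-13)-5 = -18; aux=3
n=12: not odd, total = (-18)-12 = -30; aux=15
n=7: odd, total = (-30)-7 = -37; aux=16
n=10: not odd, total = (-37)-10 = -47; aux=26
n=-1: odd, total = (-47)-(-1) = -46; aux=27
n=7: odd, total = (-46)-7 = -53; aux=28
n=0: not odd, total = (-53)-0 = -53; aux=28
total*aux = (-53)*28 = -1484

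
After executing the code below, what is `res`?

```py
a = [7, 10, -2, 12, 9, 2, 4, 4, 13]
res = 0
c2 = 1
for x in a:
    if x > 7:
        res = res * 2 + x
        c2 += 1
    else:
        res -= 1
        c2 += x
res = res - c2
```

109

x=7: not >7, res = 0-1 = -1; c2=8
x=10: >7, res = (-1)*2+10 = 8; c2=9
x=-2: not >7, res = 8-1 = 7; c2=7
x=12: >7, res = 7*2+12 = 26; c2=8
x=9: >7, res = 26*2+9 = 61; c2=9
x=2: not >7, res = 61-1 = 60; c2=11
x=4: not >7, res = 60-1 = 59; c2=15
x=4: not >7, res = 59-1 = 58; c2=19
x=13: >7, res = 58*2+13 = 129; c2=20
res-c2 = 129-20 = 109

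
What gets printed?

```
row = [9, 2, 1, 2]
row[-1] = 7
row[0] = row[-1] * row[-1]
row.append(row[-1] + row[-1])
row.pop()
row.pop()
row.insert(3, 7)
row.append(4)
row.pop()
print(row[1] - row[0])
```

row[-1] = 7 → [9, 2, 1, 7]
row[0] = row[-1]*row[-1] = 7*7 = 49 → [49, 2, 1, 7]
append row[-1]+row[-1] = 7+7 = 14 → [49, 2, 1, 7, 14]
pop() removes 14 → [49, 2, 1, 7]
pop() removes 7 → [49, 2, 1]
insert 7 at 3 → [49, 2, 1, 7]
append 4 → [49, 2, 1, 7, 4]
pop() removes 4 → [49, 2, 1, 7]
row[1]-row[0] = 2-49 = -47

-47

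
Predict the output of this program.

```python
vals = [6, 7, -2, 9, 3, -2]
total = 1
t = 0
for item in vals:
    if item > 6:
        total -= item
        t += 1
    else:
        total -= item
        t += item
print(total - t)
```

item=6: not >6, total = 1-6 = -5; t=6
item=7: >6, total = (-5)-7 = -12; t=7
item=-2: not >6, total = (-12)-(-2) = -10; t=5
item=9: >6, total = (-10)-9 = -19; t=6
item=3: not >6, total = (-19)-3 = -22; t=9
item=-2: not >6, total = (-22)-(-2) = -20; t=7
total-t = (-20)-7 = -27

-27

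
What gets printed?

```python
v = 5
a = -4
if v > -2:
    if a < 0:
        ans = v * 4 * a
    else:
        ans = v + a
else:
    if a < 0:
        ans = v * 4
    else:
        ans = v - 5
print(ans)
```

v=5, a=-4
v > -2 is True; a < 0 is True
→ ans = v * 4 * a = -80

-80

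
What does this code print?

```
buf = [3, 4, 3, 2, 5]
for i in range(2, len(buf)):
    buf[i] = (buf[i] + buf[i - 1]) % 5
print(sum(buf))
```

17

i=2: buf[2] = (3+4)%5 = 2 → [3, 4, 2, 2, 5]
i=3: buf[3] = (2+2)%5 = 4 → [3, 4, 2, 4, 5]
i=4: buf[4] = (5+4)%5 = 4 → [3, 4, 2, 4, 4]
sum = 17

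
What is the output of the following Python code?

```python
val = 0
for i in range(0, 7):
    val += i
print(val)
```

21

i=0: val = 0+0 = 0
i=1: val = 0+1 = 1
i=2: val = 1+2 = 3
i=3: val = 3+3 = 6
i=4: val = 6+4 = 10
i=5: val = 10+5 = 15
i=6: val = 15+6 = 21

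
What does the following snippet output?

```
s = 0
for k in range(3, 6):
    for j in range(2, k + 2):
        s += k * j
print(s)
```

183

k=3,j=2: s = 0+6 = 6
k=3,j=3: s = 6+9 = 15
k=3,j=4: s = 15+12 = 27
k=4,j=2: s = 27+8 = 35
k=4,j=3: s = 35+12 = 47
k=4,j=4: s = 47+16 = 63
k=4,j=5: s = 63+20 = 83
k=5,j=2: s = 83+10 = 93
k=5,j=3: s = 93+15 = 108
k=5,j=4: s = 108+20 = 128
k=5,j=5: s = 128+25 = 153
k=5,j=6: s = 153+30 = 183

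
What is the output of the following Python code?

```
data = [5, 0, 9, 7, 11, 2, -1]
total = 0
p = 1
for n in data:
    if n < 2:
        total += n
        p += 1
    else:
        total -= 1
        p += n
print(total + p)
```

n=5: not <2, total = 0-1 = -1; p=6
n=0: <2, total = (-1)+0 = -1; p=7
n=9: not <2, total = (-1)-1 = -2; p=16
n=7: not <2, total = (-2)-1 = -3; p=23
n=11: not <2, total = (-3)-1 = -4; p=34
n=2: not <2, total = (-4)-1 = -5; p=36
n=-1: <2, total = (-5)+(-1) = -6; p=37
total+p = (-6)+37 = 31

31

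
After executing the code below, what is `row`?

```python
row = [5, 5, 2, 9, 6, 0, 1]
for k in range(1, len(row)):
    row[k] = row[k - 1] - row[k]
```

[5, 0, -2, -11, -17, -17, -18]

k=1: row[1] = 5-5 = 0 → [5, 0, 2, 9, 6, 0, 1]
k=2: row[2] = 0-2 = -2 → [5, 0, -2, 9, 6, 0, 1]
k=3: row[3] = (-2)-9 = -11 → [5, 0, -2, -11, 6, 0, 1]
k=4: row[4] = (-11)-6 = -17 → [5, 0, -2, -11, -17, 0, 1]
k=5: row[5] = (-17)-0 = -17 → [5, 0, -2, -11, -17, -17, 1]
k=6: row[6] = (-17)-1 = -18 → [5, 0, -2, -11, -17, -17, -18]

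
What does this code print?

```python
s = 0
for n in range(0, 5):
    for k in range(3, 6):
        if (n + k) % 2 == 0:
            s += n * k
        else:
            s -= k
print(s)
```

n=0,k=3: odd sum, s = 0-3 = -3
n=0,k=4: even sum, s = (-3)+0 = -3
n=0,k=5: odd sum, s = (-3)-5 = -8
n=1,k=3: even sum, s = (-8)+3 = -5
n=1,k=4: odd sum, s = (-5)-4 = -9
n=1,k=5: even sum, s = (-9)+5 = -4
n=2,k=3: odd sum, s = (-4)-3 = -7
n=2,k=4: even sum, s = (-7)+8 = 1
n=2,k=5: odd sum, s = 1-5 = -4
n=3,k=3: even sum, s = (-4)+9 = 5
n=3,k=4: odd sum, s = 5-4 = 1
n=3,k=5: even sum, s = 1+15 = 16
n=4,k=3: odd sum, s = 16-3 = 13
n=4,k=4: even sum, s = 13+16 = 29
n=4,k=5: odd sum, s = 29-5 = 24

24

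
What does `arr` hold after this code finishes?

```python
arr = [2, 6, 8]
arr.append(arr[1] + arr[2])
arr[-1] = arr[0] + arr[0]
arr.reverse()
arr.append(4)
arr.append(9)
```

[4, 8, 6, 2, 4, 9]

append arr[1]+arr[2] = 6+8 = 14 → [2, 6, 8, 14]
arr[-1] = arr[0]+arr[0] = 2+2 = 4 → [2, 6, 8, 4]
reverse → [4, 8, 6, 2]
append 4 → [4, 8, 6, 2, 4]
append 9 → [4, 8, 6, 2, 4, 9]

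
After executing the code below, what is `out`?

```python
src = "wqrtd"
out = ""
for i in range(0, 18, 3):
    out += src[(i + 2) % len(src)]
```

i=0: add src[2]='r' → 'r'
i=3: add src[0]='w' → 'rw'
i=6: add src[3]='t' → 'rwt'
i=9: add src[1]='q' → 'rwtq'
i=12: add src[4]='d' → 'rwtqd'
i=15: add src[2]='r' → 'rwtqdr'

'rwtqdr'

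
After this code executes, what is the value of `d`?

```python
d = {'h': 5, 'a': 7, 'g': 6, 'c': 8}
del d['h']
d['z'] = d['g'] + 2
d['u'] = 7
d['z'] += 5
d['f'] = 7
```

{'a': 7, 'g': 6, 'c': 8, 'z': 13, 'u': 7, 'f': 7}

del 'h' → {'a': 7, 'g': 6, 'c': 8}
d['z'] = d['g']+2 = 8 → {'a': 7, 'g': 6, 'c': 8, 'z': 8}
d['u'] = 7 → {'a': 7, 'g': 6, 'c': 8, 'z': 8, 'u': 7}
d['z'] = 8+5 = 13 → {'a': 7, 'g': 6, 'c': 8, 'z': 13, 'u': 7}
d['f'] = 7 → {'a': 7, 'g': 6, 'c': 8, 'z': 13, 'u': 7, 'f': 7}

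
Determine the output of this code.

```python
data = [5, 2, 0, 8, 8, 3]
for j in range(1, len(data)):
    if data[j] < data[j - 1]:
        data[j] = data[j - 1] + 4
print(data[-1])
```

25

j=1: 2<5, data[1] = 5+4 = 9 → [5, 9, 0, 8, 8, 3]
j=2: 0<9, data[2] = 9+4 = 13 → [5, 9, 13, 8, 8, 3]
j=3: 8<13, data[3] = 13+4 = 17 → [5, 9, 13, 17, 8, 3]
j=4: 8<17, data[4] = 17+4 = 21 → [5, 9, 13, 17, 21, 3]
j=5: 3<21, data[5] = 21+4 = 25 → [5, 9, 13, 17, 21, 25]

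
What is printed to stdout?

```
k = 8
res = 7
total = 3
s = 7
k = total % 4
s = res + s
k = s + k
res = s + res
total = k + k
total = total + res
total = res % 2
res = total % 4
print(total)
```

1

k = 3%4 = 3
s = 7+7 = 14
k = 14+3 = 17
res = 14+7 = 21
total = 17+17 = 34
total = 34+21 = 55
total = 21%2 = 1
res = 1%4 = 1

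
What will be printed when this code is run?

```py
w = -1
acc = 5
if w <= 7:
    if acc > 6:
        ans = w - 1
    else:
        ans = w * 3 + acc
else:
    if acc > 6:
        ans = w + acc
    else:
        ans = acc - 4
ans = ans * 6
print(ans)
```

12

w=-1, acc=5
w <= 7 is True; acc > 6 is False
→ ans = w * 3 + acc = 2
ans = 2*6 = 12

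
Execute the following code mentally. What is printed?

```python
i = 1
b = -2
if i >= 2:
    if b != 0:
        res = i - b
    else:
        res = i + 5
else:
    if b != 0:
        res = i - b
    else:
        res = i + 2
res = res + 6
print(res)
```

i=1, b=-2
i >= 2 is False; b != 0 is True
→ res = i - b = 3
res = 3+6 = 9

9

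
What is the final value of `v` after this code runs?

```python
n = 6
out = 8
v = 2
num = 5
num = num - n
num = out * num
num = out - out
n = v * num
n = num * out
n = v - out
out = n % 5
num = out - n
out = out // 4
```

num = 5-6 = -1
num = 8*(-1) = -8
num = 8-8 = 0
n = 2*0 = 0
n = 0*8 = 0
n = 2-8 = -6
out = (-6)%5 = 4
num = 4-(-6) = 10
out = 4//4 = 1

2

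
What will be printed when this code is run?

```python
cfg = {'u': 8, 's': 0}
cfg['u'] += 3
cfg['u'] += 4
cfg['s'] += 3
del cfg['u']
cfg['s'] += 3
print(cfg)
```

cfg['u'] = 8+3 = 11 → {'u': 11, 's': 0}
cfg['u'] = 11+4 = 15 → {'u': 15, 's': 0}
cfg['s'] = 0+3 = 3 → {'u': 15, 's': 3}
del 'u' → {'s': 3}
cfg['s'] = 3+3 = 6 → {'s': 6}

{'s': 6}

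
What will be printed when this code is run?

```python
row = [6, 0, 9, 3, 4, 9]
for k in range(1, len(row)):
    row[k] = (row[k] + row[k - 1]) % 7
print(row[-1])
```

3

k=1: row[1] = (0+6)%7 = 6 → [6, 6, 9, 3, 4, 9]
k=2: row[2] = (9+6)%7 = 1 → [6, 6, 1, 3, 4, 9]
k=3: row[3] = (3+1)%7 = 4 → [6, 6, 1, 4, 4, 9]
k=4: row[4] = (4+4)%7 = 1 → [6, 6, 1, 4, 1, 9]
k=5: row[5] = (9+1)%7 = 3 → [6, 6, 1, 4, 1, 3]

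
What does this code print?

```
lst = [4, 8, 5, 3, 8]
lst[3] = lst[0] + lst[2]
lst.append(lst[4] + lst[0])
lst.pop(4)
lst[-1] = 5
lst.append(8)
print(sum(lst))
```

lst[3] = lst[0]+lst[2] = 4+5 = 9 → [4, 8, 5, 9, 8]
append lst[4]+lst[0] = 8+4 = 12 → [4, 8, 5, 9, 8, 12]
pop(4) removes 8 → [4, 8, 5, 9, 12]
lst[-1] = 5 → [4, 8, 5, 9, 5]
append 8 → [4, 8, 5, 9, 5, 8]
sum = 39

39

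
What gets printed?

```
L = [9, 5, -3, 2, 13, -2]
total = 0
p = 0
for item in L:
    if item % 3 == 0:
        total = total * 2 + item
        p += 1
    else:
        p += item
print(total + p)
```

35

item=9: %3==0, total = 0*2+9 = 9; p=1
item=5: not %3==0; p=6
item=-3: %3==0, total = 9*2+(-3) = 15; p=7
item=2: not %3==0; p=9
item=13: not %3==0; p=22
item=-2: not %3==0; p=20
total+p = 15+20 = 35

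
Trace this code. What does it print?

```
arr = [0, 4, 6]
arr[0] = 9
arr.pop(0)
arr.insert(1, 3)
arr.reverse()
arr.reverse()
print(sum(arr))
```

13

arr[0] = 9 → [9, 4, 6]
pop(0) removes 9 → [4, 6]
insert 3 at 1 → [4, 3, 6]
reverse → [6, 3, 4]
reverse → [4, 3, 6]
sum = 13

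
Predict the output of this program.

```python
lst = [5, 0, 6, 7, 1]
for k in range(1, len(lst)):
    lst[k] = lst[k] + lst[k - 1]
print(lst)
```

[5, 5, 11, 18, 19]

k=1: lst[1] = 0+5 = 5 → [5, 5, 6, 7, 1]
k=2: lst[2] = 6+5 = 11 → [5, 5, 11, 7, 1]
k=3: lst[3] = 7+11 = 18 → [5, 5, 11, 18, 1]
k=4: lst[4] = 1+18 = 19 → [5, 5, 11, 18, 19]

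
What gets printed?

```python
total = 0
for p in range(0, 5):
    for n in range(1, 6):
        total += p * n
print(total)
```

p=0,n=1: total = 0+0 = 0
p=0,n=2: total = 0+0 = 0
p=0,n=3: total = 0+0 = 0
p=0,n=4: total = 0+0 = 0
p=0,n=5: total = 0+0 = 0
p=1,n=1: total = 0+1 = 1
p=1,n=2: total = 1+2 = 3
p=1,n=3: total = 3+3 = 6
p=1,n=4: total = 6+4 = 10
p=1,n=5: total = 10+5 = 15
p=2,n=1: total = 15+2 = 17
p=2,n=2: total = 17+4 = 21
p=2,n=3: total = 21+6 = 27
p=2,n=4: total = 27+8 = 35
p=2,n=5: total = 35+10 = 45
p=3,n=1: total = 45+3 = 48
p=3,n=2: total = 48+6 = 54
p=3,n=3: total = 54+9 = 63
p=3,n=4: total = 63+12 = 75
p=3,n=5: total = 75+15 = 90
p=4,n=1: total = 90+4 = 94
p=4,n=2: total = 94+8 = 102
p=4,n=3: total = 102+12 = 114
p=4,n=4: total = 114+16 = 130
p=4,n=5: total = 130+20 = 150

150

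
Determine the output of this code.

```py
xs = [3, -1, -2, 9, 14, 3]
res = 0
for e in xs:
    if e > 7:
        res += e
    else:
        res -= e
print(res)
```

20

e=3: not >7, res = 0-3 = -3
e=-1: not >7, res = (-3)-(-1) = -2
e=-2: not >7, res = (-2)-(-2) = 0
e=9: >7, res = 0+9 = 9
e=14: >7, res = 9+14 = 23
e=3: not >7, res = 23-3 = 20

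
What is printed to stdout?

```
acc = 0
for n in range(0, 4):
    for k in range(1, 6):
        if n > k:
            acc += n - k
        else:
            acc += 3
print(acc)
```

55

n=0,k=1: not 0>1, acc = 0+3 = 3
n=0,k=2: not 0>2, acc = 3+3 = 6
n=0,k=3: not 0>3, acc = 6+3 = 9
n=0,k=4: not 0>4, acc = 9+3 = 12
n=0,k=5: not 0>5, acc = 12+3 = 15
n=1,k=1: not 1>1, acc = 15+3 = 18
n=1,k=2: not 1>2, acc = 18+3 = 21
n=1,k=3: not 1>3, acc = 21+3 = 24
n=1,k=4: not 1>4, acc = 24+3 = 27
n=1,k=5: not 1>5, acc = 27+3 = 30
n=2,k=1: 2>1, acc = 30+1 = 31
n=2,k=2: not 2>2, acc = 31+3 = 34
n=2,k=3: not 2>3, acc = 34+3 = 37
n=2,k=4: not 2>4, acc = 37+3 = 40
n=2,k=5: not 2>5, acc = 40+3 = 43
n=3,k=1: 3>1, acc = 43+2 = 45
n=3,k=2: 3>2, acc = 45+1 = 46
n=3,k=3: not 3>3, acc = 46+3 = 49
n=3,k=4: not 3>4, acc = 49+3 = 52
n=3,k=5: not 3>5, acc = 52+3 = 55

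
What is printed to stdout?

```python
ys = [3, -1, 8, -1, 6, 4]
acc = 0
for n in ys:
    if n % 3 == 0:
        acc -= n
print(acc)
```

n=3: %3==0, acc = 0-3 = -3
n=-1: not %3==0
n=8: not %3==0
n=-1: not %3==0
n=6: %3==0, acc = (-3)-6 = -9
n=4: not %3==0

-9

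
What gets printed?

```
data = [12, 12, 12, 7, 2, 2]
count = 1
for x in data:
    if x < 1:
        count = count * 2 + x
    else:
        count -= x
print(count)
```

-46

x=12: not <1, count = 1-12 = -11
x=12: not <1, count = (-11)-12 = -23
x=12: not <1, count = (-23)-12 = -35
x=7: not <1, count = (-35)-7 = -42
x=2: not <1, count = (-42)-2 = -44
x=2: not <1, count = (-44)-2 = -46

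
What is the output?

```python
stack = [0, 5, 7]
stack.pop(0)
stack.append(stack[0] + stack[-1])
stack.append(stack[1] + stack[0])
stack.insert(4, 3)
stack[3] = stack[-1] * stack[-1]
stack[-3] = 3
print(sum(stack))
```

27

pop(0) removes 0 → [5, 7]
append stack[0]+stack[-1] = 5+7 = 12 → [5, 7, 12]
append stack[1]+stack[0] = 7+5 = 12 → [5, 7, 12, 12]
insert 3 at 4 → [5, 7, 12, 12, 3]
stack[3] = stack[-1]*stack[-1] = 3*3 = 9 → [5, 7, 12, 9, 3]
stack[-3] = 3 → [5, 7, 3, 9, 3]
sum = 27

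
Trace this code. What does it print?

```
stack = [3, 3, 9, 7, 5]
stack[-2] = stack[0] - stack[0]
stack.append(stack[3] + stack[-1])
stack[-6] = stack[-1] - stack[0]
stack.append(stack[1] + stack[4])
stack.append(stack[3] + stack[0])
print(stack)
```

stack[-2] = stack[0]-stack[0] = 3-3 = 0 → [3, 3, 9, 0, 5]
append stack[3]+stack[-1] = 0+5 = 5 → [3, 3, 9, 0, 5, 5]
stack[-6] = stack[-1]-stack[0] = 5-3 = 2 → [2, 3, 9, 0, 5, 5]
append stack[1]+stack[4] = 3+5 = 8 → [2, 3, 9, 0, 5, 5, 8]
append stack[3]+stack[0] = 0+2 = 2 → [2, 3, 9, 0, 5, 5, 8, 2]

[2, 3, 9, 0, 5, 5, 8, 2]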